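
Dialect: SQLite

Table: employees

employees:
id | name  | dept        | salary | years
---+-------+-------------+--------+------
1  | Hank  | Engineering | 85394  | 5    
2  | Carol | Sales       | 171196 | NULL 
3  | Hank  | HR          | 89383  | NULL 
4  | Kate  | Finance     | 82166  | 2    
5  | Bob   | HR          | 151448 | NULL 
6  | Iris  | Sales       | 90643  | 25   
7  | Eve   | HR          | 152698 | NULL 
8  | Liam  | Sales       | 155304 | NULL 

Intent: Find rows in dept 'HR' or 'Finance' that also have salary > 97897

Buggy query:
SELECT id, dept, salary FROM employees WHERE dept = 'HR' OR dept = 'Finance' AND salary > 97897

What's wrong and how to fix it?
Bug: Without parentheses, AND is evaluated before OR, so the salary filter only applies to the 'Finance' branch

Fix: Add parentheses around the OR so the AND applies to both alternatives

Corrected query:
SELECT id, dept, salary FROM employees WHERE (dept = 'HR' OR dept = 'Finance') AND salary > 97897

Result:
id | dept | salary
---+------+-------
5  | HR   | 151448
7  | HR   | 152698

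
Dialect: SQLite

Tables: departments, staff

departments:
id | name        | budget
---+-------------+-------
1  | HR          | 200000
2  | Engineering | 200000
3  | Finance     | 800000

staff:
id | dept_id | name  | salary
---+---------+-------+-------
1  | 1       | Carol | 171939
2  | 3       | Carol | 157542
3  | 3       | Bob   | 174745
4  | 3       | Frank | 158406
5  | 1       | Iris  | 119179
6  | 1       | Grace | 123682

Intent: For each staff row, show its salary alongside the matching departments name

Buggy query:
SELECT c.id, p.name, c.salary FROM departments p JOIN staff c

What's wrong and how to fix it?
Bug: JOIN with no ON clause produces a cartesian product; every staff row pairs with every departments row

Fix: Add ON c.dept_id = p.id to the JOIN

Corrected query:
SELECT c.id, p.name, c.salary FROM departments p JOIN staff c ON c.dept_id = p.id

Result:
id | name    | salary
---+---------+-------
1  | HR      | 171939
2  | Finance | 157542
3  | Finance | 174745
4  | Finance | 158406
5  | HR      | 119179
6  | HR      | 123682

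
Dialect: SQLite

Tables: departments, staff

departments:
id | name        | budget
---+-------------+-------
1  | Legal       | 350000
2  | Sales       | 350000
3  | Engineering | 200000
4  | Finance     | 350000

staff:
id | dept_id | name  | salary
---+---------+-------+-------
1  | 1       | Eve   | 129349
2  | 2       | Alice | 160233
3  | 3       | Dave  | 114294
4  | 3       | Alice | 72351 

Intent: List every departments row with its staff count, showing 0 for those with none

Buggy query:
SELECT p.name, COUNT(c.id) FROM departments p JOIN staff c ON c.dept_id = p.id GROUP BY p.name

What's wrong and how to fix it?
Bug: An inner join excludes parents with zero children

Fix: Switch to LEFT JOIN to retain unmatched parent rows

Corrected query:
SELECT p.name, COUNT(c.id) FROM departments p LEFT JOIN staff c ON c.dept_id = p.id GROUP BY p.name

Result:
name        | COUNT(c.id)
------------+------------
Engineering | 2          
Finance     | 0          
Legal       | 1          
Sales       | 1          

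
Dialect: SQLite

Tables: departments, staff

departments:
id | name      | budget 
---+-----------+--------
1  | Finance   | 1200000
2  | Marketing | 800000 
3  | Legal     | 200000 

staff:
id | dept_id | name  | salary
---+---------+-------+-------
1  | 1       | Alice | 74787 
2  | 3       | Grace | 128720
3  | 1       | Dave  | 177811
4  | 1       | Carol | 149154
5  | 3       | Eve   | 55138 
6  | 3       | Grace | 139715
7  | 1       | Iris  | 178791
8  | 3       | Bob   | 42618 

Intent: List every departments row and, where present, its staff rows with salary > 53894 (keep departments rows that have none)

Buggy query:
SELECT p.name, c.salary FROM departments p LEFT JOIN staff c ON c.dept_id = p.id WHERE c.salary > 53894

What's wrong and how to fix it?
Bug: Filtering c.salary in WHERE discards the NULL rows produced by LEFT JOIN, turning it into an inner join

Fix: Move the right-table condition into the ON clause so unmatched parents are kept

Corrected query:
SELECT p.name, c.salary FROM departments p LEFT JOIN staff c ON c.dept_id = p.id AND c.salary > 53894

Result:
name      | salary
----------+-------
Finance   | 74787 
Finance   | 149154
Finance   | 177811
Finance   | 178791
Marketing | NULL  
Legal     | 55138 
Legal     | 128720
Legal     | 139715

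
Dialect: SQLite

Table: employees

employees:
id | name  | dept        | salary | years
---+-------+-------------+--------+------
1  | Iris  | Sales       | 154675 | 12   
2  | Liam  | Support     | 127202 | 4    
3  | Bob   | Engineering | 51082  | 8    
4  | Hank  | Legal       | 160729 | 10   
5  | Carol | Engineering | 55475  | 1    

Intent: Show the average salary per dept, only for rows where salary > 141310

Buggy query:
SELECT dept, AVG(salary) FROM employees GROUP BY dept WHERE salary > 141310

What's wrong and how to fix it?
Bug: WHERE cannot follow GROUP BY

Fix: Place WHERE between FROM and GROUP BY

Corrected query:
SELECT dept, AVG(salary) FROM employees WHERE salary > 141310 GROUP BY dept

Result:
dept  | AVG(salary)
------+------------
Legal | 160729     
Sales | 154675     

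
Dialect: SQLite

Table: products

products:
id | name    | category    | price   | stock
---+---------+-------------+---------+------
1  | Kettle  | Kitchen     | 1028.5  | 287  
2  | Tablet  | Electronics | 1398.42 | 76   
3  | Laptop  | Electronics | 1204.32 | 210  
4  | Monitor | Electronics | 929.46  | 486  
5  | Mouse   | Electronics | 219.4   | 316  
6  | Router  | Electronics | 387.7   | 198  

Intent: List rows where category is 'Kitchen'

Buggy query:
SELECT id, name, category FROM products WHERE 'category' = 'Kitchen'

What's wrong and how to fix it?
Bug: 'category' in single quotes is a string literal, not the column; the comparison is literal-vs-literal and never true

Fix: Remove the quotes around the column name (or use double quotes for an identifier)

Corrected query:
SELECT id, name, category FROM products WHERE category = 'Kitchen'

Result:
id | name   | category
---+--------+---------
1  | Kettle | Kitchen 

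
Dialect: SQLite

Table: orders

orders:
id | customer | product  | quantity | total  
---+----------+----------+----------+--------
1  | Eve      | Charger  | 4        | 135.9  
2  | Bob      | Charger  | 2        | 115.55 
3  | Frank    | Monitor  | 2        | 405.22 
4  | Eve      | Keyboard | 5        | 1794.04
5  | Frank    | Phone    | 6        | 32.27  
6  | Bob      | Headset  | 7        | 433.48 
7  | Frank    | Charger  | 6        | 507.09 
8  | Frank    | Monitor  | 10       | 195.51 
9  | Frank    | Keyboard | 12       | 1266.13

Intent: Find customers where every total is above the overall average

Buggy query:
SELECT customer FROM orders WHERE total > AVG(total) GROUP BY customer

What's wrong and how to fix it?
Bug: WHERE evaluates per row before aggregation, so AVG() is unavailable

Fix: Compute the overall average in a scalar subquery and compare each group's MIN against it in HAVING

Corrected query:
SELECT customer FROM orders GROUP BY customer HAVING MIN(total) > (SELECT AVG(total) FROM orders)

Result:
(no rows)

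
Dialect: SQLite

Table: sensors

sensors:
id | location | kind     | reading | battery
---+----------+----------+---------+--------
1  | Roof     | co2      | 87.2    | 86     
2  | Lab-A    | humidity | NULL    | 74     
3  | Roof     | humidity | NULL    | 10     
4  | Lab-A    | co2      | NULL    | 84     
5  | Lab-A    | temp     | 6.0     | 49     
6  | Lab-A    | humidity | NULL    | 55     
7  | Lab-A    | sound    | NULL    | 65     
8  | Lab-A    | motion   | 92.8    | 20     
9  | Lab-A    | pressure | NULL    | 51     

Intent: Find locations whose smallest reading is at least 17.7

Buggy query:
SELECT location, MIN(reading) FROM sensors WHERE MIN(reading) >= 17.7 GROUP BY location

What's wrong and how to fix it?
Bug: MIN() in WHERE is a misuse of aggregate

Fix: Use HAVING for the per-group MIN condition

Corrected query:
SELECT location, MIN(reading) FROM sensors GROUP BY location HAVING MIN(reading) >= 17.7

Result:
location | MIN(reading)
---------+-------------
Roof     | 87.2        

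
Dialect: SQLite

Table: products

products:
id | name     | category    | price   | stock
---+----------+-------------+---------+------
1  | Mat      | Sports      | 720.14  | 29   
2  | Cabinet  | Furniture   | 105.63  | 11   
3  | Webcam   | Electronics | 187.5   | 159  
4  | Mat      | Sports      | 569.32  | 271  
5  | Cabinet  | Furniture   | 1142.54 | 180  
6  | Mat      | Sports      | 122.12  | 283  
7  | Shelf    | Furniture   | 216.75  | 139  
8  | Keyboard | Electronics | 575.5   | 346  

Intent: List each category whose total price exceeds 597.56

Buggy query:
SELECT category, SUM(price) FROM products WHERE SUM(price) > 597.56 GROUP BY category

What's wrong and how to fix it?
Bug: WHERE runs before GROUP BY, so aggregates aren't available there

Fix: Use HAVING (which filters groups after aggregation) instead of WHERE

Corrected query:
SELECT category, SUM(price) FROM products GROUP BY category HAVING SUM(price) > 597.56

Result:
category    | SUM(price)
------------+-----------
Electronics | 763       
Furniture   | 1464.92   
Sports      | 1411.58   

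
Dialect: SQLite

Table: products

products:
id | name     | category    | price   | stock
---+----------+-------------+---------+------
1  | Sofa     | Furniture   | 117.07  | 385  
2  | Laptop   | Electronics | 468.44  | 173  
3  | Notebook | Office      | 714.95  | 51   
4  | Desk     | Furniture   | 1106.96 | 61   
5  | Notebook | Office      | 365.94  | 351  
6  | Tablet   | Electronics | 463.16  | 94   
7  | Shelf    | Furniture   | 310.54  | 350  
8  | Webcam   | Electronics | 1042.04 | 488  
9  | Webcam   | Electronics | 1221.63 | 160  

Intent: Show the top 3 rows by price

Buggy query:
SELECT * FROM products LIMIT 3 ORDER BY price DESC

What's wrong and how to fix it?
Bug: LIMIT must come after ORDER BY

Fix: Sort with ORDER BY, then apply LIMIT

Corrected query:
SELECT * FROM products ORDER BY price DESC LIMIT 3

Result:
id | name   | category    | price   | stock
---+--------+-------------+---------+------
9  | Webcam | Electronics | 1221.63 | 160  
4  | Desk   | Furniture   | 1106.96 | 61   
8  | Webcam | Electronics | 1042.04 | 488  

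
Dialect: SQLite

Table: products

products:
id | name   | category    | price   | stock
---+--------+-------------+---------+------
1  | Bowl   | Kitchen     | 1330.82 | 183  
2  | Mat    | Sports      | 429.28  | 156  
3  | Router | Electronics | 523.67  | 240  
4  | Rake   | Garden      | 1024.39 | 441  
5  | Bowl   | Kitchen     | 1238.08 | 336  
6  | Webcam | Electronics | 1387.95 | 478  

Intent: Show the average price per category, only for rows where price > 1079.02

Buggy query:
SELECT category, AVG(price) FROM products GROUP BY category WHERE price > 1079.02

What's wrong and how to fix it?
Bug: WHERE cannot follow GROUP BY

Fix: Place WHERE between FROM and GROUP BY

Corrected query:
SELECT category, AVG(price) FROM products WHERE price > 1079.02 GROUP BY category

Result:
category    | AVG(price)
------------+-----------
Electronics | 1387.95   
Kitchen     | 1284.45   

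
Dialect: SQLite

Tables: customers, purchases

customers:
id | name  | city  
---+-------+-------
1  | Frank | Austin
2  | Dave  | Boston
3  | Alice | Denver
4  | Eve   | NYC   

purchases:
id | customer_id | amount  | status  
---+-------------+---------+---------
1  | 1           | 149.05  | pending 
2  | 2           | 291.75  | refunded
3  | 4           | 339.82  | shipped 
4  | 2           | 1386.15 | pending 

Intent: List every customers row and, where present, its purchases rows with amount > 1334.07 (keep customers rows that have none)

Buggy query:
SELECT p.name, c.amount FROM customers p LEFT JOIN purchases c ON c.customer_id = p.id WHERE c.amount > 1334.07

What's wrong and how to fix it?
Bug: Filtering c.amount in WHERE discards the NULL rows produced by LEFT JOIN, turning it into an inner join

Fix: Move the right-table condition into the ON clause so unmatched parents are kept

Corrected query:
SELECT p.name, c.amount FROM customers p LEFT JOIN purchases c ON c.customer_id = p.id AND c.amount > 1334.07

Result:
name  | amount 
------+--------
Frank | NULL   
Dave  | 1386.15
Alice | NULL   
Eve   | NULL   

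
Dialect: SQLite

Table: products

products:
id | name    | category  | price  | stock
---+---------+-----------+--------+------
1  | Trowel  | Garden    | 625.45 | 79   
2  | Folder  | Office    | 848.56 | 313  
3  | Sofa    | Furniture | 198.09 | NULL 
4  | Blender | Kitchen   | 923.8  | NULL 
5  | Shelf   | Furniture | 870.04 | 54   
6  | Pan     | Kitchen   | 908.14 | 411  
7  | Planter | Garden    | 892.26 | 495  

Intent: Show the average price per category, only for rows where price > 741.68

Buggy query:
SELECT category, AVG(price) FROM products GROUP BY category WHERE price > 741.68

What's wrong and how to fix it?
Bug: Row-level WHERE must come before GROUP BY in the clause order

Fix: Place WHERE between FROM and GROUP BY

Corrected query:
SELECT category, AVG(price) FROM products WHERE price > 741.68 GROUP BY category

Result:
category  | AVG(price)
----------+-----------
Furniture | 870.04    
Garden    | 892.26    
Kitchen   | 915.97    
Office    | 848.56    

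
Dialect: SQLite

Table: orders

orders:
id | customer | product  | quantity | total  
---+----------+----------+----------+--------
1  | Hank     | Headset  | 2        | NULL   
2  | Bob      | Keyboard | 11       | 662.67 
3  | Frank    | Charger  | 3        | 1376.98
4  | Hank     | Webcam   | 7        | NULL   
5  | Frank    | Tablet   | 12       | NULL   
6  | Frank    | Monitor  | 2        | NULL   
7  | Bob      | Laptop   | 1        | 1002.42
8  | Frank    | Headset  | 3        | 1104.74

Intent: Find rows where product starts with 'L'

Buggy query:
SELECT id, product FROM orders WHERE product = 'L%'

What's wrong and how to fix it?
Bug: Wildcards only work with LIKE; '=' treats '%' as a literal character

Fix: Replace '=' with LIKE so 'L%' is treated as a pattern

Corrected query:
SELECT id, product FROM orders WHERE product LIKE 'L%'

Result:
id | product
---+--------
7  | Laptop 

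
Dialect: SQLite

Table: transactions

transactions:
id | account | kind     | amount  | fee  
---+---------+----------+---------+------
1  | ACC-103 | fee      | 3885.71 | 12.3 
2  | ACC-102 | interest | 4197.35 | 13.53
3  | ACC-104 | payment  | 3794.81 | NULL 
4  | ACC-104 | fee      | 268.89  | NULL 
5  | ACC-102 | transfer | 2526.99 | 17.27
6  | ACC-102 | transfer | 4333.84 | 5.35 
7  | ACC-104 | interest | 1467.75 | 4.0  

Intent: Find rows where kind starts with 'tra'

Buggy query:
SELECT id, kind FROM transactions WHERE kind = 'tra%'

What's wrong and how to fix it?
Bug: Wildcards only work with LIKE; '=' treats '%' as a literal character

Fix: Replace '=' with LIKE so 'tra%' is treated as a pattern

Corrected query:
SELECT id, kind FROM transactions WHERE kind LIKE 'tra%'

Result:
id | kind    
---+---------
5  | transfer
6  | transfer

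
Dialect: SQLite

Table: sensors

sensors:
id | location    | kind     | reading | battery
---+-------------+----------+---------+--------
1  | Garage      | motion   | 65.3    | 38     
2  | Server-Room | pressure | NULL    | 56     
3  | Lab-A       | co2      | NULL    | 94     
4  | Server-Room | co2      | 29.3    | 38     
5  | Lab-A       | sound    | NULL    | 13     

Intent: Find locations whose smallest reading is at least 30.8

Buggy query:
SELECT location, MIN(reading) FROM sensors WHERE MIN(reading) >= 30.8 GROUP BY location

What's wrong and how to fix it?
Bug: MIN() in WHERE is a misuse of aggregate

Fix: Use HAVING for the per-group MIN condition

Corrected query:
SELECT location, MIN(reading) FROM sensors GROUP BY location HAVING MIN(reading) >= 30.8

Result:
location | MIN(reading)
---------+-------------
Garage   | 65.3        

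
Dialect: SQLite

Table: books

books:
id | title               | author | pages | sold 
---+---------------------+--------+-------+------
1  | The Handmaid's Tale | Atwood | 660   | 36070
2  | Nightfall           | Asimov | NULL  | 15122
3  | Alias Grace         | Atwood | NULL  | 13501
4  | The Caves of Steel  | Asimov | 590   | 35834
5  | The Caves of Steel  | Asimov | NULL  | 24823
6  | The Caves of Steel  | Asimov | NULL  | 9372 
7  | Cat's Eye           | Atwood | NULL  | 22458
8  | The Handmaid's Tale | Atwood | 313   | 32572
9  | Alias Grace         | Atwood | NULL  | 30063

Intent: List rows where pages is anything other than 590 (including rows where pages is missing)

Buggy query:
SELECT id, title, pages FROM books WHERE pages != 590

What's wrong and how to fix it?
Bug: 'pages != 590' is unknown when pages is NULL, so NULL rows are silently excluded

Fix: Add an explicit OR pages IS NULL to include the missing-value rows

Corrected query:
SELECT id, title, pages FROM books WHERE pages != 590 OR pages IS NULL

Result:
id | title               | pages
---+---------------------+------
1  | The Handmaid's Tale | 660  
2  | Nightfall           | NULL 
3  | Alias Grace         | NULL 
5  | The Caves of Steel  | NULL 
6  | The Caves of Steel  | NULL 
7  | Cat's Eye           | NULL 
8  | The Handmaid's Tale | 313  
9  | Alias Grace         | NULL 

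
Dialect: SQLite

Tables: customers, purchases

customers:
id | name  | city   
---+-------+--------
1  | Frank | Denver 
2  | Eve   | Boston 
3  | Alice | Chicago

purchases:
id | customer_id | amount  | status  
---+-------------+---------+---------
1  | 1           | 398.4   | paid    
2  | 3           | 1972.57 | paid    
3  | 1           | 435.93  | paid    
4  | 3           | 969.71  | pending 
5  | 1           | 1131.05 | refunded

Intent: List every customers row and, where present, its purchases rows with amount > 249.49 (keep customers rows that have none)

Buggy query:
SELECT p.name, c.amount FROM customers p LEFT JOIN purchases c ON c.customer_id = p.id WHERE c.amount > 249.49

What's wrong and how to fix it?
Bug: A WHERE condition on the right-hand table after LEFT JOIN drops unmatched parents

Fix: Put 'c.amount > 249.49' in the JOIN's ON clause instead of WHERE

Corrected query:
SELECT p.name, c.amount FROM customers p LEFT JOIN purchases c ON c.customer_id = p.id AND c.amount > 249.49

Result:
name  | amount 
------+--------
Frank | 398.4  
Frank | 435.93 
Frank | 1131.05
Eve   | NULL   
Alice | 969.71 
Alice | 1972.57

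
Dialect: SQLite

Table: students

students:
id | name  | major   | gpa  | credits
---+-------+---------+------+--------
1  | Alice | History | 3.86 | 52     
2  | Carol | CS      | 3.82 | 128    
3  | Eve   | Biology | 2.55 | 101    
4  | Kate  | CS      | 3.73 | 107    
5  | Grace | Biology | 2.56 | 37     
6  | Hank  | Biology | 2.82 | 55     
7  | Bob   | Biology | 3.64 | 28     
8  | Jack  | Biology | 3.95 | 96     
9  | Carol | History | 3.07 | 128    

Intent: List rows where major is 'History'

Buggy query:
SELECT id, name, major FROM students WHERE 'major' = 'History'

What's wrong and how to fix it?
Bug: 'major' in single quotes is a string literal, not the column; the comparison is literal-vs-literal and never true

Fix: Reference the column as major without single quotes

Corrected query:
SELECT id, name, major FROM students WHERE major = 'History'

Result:
id | name  | major  
---+-------+--------
1  | Alice | History
9  | Carol | History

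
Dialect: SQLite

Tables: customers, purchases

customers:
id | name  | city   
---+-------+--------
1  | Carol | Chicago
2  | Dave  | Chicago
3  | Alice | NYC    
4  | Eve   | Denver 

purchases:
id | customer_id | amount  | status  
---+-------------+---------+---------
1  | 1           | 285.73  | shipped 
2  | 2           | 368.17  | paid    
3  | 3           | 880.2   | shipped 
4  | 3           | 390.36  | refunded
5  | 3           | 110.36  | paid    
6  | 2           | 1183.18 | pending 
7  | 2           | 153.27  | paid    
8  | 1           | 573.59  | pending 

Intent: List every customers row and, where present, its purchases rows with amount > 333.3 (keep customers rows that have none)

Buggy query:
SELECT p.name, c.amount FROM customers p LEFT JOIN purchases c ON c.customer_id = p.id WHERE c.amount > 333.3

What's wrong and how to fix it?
Bug: Filtering c.amount in WHERE discards the NULL rows produced by LEFT JOIN, turning it into an inner join

Fix: Put 'c.amount > 333.3' in the JOIN's ON clause instead of WHERE

Corrected query:
SELECT p.name, c.amount FROM customers p LEFT JOIN purchases c ON c.customer_id = p.id AND c.amount > 333.3

Result:
name  | amount 
------+--------
Carol | 573.59 
Dave  | 368.17 
Dave  | 1183.18
Alice | 390.36 
Alice | 880.2  
Eve   | NULL   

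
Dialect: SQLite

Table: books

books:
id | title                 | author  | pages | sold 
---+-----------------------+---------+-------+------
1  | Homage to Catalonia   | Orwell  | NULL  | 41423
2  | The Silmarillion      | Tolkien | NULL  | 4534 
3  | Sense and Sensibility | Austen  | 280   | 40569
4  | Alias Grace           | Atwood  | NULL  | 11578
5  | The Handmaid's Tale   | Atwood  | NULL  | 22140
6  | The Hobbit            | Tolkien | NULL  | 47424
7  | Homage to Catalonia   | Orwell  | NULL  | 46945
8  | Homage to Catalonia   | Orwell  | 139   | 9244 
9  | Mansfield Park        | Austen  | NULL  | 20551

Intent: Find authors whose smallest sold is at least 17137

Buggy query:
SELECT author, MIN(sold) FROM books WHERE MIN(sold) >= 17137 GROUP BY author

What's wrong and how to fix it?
Bug: Aggregates like MIN are computed per group after WHERE runs

Fix: Use HAVING for the per-group MIN condition

Corrected query:
SELECT author, MIN(sold) FROM books GROUP BY author HAVING MIN(sold) >= 17137

Result:
author | MIN(sold)
-------+----------
Austen | 20551    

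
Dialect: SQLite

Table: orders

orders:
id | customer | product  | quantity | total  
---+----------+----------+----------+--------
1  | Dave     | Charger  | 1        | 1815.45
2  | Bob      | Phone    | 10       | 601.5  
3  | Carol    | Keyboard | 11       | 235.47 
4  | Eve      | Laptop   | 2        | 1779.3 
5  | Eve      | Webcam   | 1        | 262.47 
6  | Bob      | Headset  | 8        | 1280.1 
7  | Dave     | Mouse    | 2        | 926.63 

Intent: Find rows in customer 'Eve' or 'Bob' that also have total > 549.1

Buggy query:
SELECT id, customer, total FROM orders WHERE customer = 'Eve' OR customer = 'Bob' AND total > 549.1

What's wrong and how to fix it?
Bug: Without parentheses, AND is evaluated before OR, so the total filter only applies to the 'Bob' branch

Fix: Add parentheses around the OR so the AND applies to both alternatives

Corrected query:
SELECT id, customer, total FROM orders WHERE (customer = 'Eve' OR customer = 'Bob') AND total > 549.1

Result:
id | customer | total 
---+----------+-------
2  | Bob      | 601.5 
4  | Eve      | 1779.3
6  | Bob      | 1280.1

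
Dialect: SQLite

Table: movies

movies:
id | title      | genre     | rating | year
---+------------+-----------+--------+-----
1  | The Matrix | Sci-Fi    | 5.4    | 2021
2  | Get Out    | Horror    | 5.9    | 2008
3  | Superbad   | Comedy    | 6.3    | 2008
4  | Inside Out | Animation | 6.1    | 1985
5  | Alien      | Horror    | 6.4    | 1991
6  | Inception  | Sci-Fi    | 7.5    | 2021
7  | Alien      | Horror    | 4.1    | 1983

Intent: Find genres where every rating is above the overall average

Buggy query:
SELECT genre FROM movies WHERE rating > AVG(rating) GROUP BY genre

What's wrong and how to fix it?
Bug: AVG() is an aggregate; it can't sit directly in WHERE

Fix: Compute the overall average in a scalar subquery and compare each group's MIN against it in HAVING

Corrected query:
SELECT genre FROM movies GROUP BY genre HAVING MIN(rating) > (SELECT AVG(rating) FROM movies)

Result:
genre    
---------
Animation
Comedy   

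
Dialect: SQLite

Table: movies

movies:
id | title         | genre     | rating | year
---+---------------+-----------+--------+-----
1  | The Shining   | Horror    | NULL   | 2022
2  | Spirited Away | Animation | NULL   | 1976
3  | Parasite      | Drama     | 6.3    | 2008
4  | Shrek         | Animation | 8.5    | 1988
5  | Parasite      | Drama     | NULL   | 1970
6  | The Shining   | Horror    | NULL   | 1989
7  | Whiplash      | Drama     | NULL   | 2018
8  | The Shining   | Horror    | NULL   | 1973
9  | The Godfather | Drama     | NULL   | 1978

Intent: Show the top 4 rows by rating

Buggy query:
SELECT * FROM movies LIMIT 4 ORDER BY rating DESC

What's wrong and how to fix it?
Bug: LIMIT must come after ORDER BY

Fix: Swap the clauses: ORDER BY first, then LIMIT

Corrected query:
SELECT * FROM movies ORDER BY rating DESC LIMIT 4

Result:
id | title         | genre     | rating | year
---+---------------+-----------+--------+-----
4  | Shrek         | Animation | 8.5    | 1988
3  | Parasite      | Drama     | 6.3    | 2008
1  | The Shining   | Horror    | NULL   | 2022
2  | Spirited Away | Animation | NULL   | 1976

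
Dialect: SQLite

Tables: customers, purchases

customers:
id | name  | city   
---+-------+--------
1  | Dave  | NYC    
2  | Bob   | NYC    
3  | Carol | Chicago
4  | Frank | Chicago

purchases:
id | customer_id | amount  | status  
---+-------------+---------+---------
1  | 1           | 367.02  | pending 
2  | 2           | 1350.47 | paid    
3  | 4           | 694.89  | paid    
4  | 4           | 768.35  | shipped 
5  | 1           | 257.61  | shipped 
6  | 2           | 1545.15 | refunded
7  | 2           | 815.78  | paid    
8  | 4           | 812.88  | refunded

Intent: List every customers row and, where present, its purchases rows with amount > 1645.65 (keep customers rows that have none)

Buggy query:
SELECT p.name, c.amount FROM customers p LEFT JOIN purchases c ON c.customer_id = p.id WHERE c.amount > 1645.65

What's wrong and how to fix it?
Bug: Filtering c.amount in WHERE discards the NULL rows produced by LEFT JOIN, turning it into an inner join

Fix: Put 'c.amount > 1645.65' in the JOIN's ON clause instead of WHERE

Corrected query:
SELECT p.name, c.amount FROM customers p LEFT JOIN purchases c ON c.customer_id = p.id AND c.amount > 1645.65

Result:
name  | amount
------+-------
Dave  | NULL  
Bob   | NULL  
Carol | NULL  
Frank | NULL  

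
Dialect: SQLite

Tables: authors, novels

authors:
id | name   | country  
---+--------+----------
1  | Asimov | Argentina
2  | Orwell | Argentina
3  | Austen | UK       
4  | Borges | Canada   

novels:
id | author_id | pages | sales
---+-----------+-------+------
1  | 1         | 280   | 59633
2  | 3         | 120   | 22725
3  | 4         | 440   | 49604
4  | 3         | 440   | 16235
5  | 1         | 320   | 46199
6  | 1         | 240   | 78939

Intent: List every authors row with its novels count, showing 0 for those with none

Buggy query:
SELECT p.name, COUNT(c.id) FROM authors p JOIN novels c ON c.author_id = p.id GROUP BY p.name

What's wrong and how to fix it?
Bug: An inner join excludes parents with zero children

Fix: Use LEFT JOIN so parents without children still appear (COUNT(c.id) gives 0)

Corrected query:
SELECT p.name, COUNT(c.id) FROM authors p LEFT JOIN novels c ON c.author_id = p.id GROUP BY p.name

Result:
name   | COUNT(c.id)
-------+------------
Asimov | 3          
Austen | 2          
Borges | 1          
Orwell | 0          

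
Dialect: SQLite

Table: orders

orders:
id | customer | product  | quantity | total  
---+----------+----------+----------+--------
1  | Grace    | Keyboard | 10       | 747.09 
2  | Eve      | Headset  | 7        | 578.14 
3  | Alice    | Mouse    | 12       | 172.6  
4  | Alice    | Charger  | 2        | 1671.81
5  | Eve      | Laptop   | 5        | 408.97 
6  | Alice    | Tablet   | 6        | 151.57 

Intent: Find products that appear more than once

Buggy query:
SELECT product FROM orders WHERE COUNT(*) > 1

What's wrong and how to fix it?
Bug: WHERE can't reference COUNT(*); aggregates are computed after WHERE

Fix: GROUP BY product, then filter groups with HAVING COUNT(*) > 1

Corrected query:
SELECT product FROM orders GROUP BY product HAVING COUNT(*) > 1

Result:
(no rows)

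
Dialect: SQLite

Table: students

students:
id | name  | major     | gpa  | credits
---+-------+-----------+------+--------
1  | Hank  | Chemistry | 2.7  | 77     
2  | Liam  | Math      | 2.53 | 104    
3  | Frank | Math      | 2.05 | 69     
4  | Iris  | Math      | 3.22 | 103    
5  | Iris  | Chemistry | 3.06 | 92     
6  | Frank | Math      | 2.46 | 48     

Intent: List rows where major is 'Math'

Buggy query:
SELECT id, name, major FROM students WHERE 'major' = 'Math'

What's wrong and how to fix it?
Bug: 'major' in single quotes is a string literal, not the column; the comparison is literal-vs-literal and never true

Fix: Reference the column as major without single quotes

Corrected query:
SELECT id, name, major FROM students WHERE major = 'Math'

Result:
id | name  | major
---+-------+------
2  | Liam  | Math 
3  | Frank | Math 
4  | Iris  | Math 
6  | Frank | Math 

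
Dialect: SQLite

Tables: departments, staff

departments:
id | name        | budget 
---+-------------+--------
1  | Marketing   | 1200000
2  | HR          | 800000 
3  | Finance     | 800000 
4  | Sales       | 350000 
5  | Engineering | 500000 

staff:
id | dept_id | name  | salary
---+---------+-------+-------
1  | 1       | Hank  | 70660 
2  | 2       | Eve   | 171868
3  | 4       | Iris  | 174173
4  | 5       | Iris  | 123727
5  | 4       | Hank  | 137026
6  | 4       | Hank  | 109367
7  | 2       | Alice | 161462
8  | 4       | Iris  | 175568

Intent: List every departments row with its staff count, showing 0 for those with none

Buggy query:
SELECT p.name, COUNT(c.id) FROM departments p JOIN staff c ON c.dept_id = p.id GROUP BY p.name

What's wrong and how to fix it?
Bug: An inner join excludes parents with zero children

Fix: Switch to LEFT JOIN to retain unmatched parent rows

Corrected query:
SELECT p.name, COUNT(c.id) FROM departments p LEFT JOIN staff c ON c.dept_id = p.id GROUP BY p.name

Result:
name        | COUNT(c.id)
------------+------------
Engineering | 1          
Finance     | 0          
HR          | 2          
Marketing   | 1          
Sales       | 4          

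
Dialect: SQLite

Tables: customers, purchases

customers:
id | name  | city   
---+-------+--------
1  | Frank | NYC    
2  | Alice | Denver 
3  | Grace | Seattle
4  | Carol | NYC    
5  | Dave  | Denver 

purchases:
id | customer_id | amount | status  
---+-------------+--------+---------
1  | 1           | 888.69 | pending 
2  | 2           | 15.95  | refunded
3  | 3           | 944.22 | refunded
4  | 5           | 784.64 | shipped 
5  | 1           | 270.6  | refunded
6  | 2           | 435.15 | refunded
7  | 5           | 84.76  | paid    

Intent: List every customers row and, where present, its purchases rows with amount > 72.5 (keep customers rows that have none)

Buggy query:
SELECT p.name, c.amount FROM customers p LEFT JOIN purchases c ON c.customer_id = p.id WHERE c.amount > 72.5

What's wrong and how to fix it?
Bug: Filtering c.amount in WHERE discards the NULL rows produced by LEFT JOIN, turning it into an inner join

Fix: Put 'c.amount > 72.5' in the JOIN's ON clause instead of WHERE

Corrected query:
SELECT p.name, c.amount FROM customers p LEFT JOIN purchases c ON c.customer_id = p.id AND c.amount > 72.5

Result:
name  | amount
------+-------
Frank | 270.6 
Frank | 888.69
Alice | 435.15
Grace | 944.22
Carol | NULL  
Dave  | 84.76 
Dave  | 784.64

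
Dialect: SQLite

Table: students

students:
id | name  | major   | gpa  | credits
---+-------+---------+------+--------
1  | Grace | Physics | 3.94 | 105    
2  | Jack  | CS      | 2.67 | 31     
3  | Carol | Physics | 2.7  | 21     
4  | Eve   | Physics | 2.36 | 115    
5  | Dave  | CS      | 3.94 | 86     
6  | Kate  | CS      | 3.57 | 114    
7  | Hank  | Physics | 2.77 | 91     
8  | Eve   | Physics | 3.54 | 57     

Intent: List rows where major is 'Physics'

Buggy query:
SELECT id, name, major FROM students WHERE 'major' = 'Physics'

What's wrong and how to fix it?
Bug: Single quotes denote string literals in SQL; the column name is being compared as a constant string

Fix: Remove the quotes around the column name (or use double quotes for an identifier)

Corrected query:
SELECT id, name, major FROM students WHERE major = 'Physics'

Result:
id | name  | major  
---+-------+--------
1  | Grace | Physics
3  | Carol | Physics
4  | Eve   | Physics
7  | Hank  | Physics
8  | Eve   | Physics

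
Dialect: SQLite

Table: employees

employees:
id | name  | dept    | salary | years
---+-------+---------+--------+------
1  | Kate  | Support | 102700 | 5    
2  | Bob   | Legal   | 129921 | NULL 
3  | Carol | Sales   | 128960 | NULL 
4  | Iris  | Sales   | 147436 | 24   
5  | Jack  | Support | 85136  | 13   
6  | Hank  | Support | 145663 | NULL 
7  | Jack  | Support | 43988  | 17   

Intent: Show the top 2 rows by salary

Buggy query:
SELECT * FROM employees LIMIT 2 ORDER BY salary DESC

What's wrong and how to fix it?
Bug: ORDER BY cannot follow LIMIT; LIMIT is the final clause

Fix: Swap the clauses: ORDER BY first, then LIMIT

Corrected query:
SELECT * FROM employees ORDER BY salary DESC LIMIT 2

Result:
id | name | dept    | salary | years
---+------+---------+--------+------
4  | Iris | Sales   | 147436 | 24   
6  | Hank | Support | 145663 | NULL 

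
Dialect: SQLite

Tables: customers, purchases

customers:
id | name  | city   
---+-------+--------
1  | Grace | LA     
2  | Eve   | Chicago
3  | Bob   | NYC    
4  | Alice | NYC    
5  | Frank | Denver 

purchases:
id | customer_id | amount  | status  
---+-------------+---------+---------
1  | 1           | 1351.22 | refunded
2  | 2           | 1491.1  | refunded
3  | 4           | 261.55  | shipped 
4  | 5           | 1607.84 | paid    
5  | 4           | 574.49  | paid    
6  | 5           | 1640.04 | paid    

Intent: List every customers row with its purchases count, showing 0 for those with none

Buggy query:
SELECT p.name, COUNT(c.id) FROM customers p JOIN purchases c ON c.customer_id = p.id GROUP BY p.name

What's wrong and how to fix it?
Bug: An inner join excludes parents with zero children

Fix: Switch to LEFT JOIN to retain unmatched parent rows

Corrected query:
SELECT p.name, COUNT(c.id) FROM customers p LEFT JOIN purchases c ON c.customer_id = p.id GROUP BY p.name

Result:
name  | COUNT(c.id)
------+------------
Alice | 2          
Bob   | 0          
Eve   | 1          
Frank | 2          
Grace | 1          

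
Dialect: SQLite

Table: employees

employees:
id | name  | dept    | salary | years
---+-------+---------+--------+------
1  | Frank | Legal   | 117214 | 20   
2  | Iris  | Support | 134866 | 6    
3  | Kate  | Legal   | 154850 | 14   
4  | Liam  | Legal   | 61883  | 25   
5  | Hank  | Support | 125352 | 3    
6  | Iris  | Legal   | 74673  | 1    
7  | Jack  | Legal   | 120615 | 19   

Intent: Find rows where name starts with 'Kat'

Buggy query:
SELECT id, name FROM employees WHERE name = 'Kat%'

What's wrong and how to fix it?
Bug: Wildcards only work with LIKE; '=' treats '%' as a literal character

Fix: Use LIKE for wildcard pattern matching

Corrected query:
SELECT id, name FROM employees WHERE name LIKE 'Kat%'

Result:
id | name
---+-----
3  | Kate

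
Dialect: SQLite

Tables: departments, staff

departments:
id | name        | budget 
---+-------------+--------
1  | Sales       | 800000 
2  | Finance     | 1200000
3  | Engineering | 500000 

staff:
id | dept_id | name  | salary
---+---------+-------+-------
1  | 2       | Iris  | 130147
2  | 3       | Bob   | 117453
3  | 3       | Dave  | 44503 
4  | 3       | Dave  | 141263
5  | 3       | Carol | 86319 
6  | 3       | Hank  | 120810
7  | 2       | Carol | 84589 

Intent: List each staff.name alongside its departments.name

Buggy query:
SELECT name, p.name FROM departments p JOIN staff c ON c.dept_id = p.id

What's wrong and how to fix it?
Bug: 'name' exists in both joined tables, so the database can't tell which one is meant

Fix: Prefix ambiguous columns with the table alias

Corrected query:
SELECT c.name, p.name FROM departments p JOIN staff c ON c.dept_id = p.id

Result:
name  | name       
------+------------
Iris  | Finance    
Bob   | Engineering
Dave  | Engineering
Dave  | Engineering
Carol | Engineering
Hank  | Engineering
Carol | Finance    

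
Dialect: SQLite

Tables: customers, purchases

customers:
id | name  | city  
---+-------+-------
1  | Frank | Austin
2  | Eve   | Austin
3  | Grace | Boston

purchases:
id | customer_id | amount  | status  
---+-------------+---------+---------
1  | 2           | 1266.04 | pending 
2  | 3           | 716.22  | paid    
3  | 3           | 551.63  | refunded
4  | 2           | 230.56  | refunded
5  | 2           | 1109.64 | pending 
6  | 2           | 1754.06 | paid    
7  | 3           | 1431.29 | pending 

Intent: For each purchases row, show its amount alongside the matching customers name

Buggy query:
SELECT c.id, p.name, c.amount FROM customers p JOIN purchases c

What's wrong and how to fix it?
Bug: JOIN with no ON clause produces a cartesian product; every purchases row pairs with every customers row

Fix: Add ON c.customer_id = p.id to the JOIN

Corrected query:
SELECT c.id, p.name, c.amount FROM customers p JOIN purchases c ON c.customer_id = p.id

Result:
id | name  | amount 
---+-------+--------
1  | Eve   | 1266.04
2  | Grace | 716.22 
3  | Grace | 551.63 
4  | Eve   | 230.56 
5  | Eve   | 1109.64
6  | Eve   | 1754.06
7  | Grace | 1431.29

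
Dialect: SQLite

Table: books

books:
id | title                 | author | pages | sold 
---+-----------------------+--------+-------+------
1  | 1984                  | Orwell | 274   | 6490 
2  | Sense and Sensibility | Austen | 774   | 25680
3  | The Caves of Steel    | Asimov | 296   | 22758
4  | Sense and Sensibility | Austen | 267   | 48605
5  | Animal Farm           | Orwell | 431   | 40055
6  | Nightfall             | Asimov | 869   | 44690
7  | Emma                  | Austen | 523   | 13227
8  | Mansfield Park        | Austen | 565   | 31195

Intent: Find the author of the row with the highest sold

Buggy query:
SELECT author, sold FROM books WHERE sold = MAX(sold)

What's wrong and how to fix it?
Bug: WHERE is evaluated per row; an aggregate over the whole table isn't defined there

Fix: Use a subquery: WHERE sold = (SELECT MAX(sold) FROM books)

Corrected query:
SELECT author, sold FROM books WHERE sold = (SELECT MAX(sold) FROM books)

Result:
author | sold 
-------+------
Austen | 48605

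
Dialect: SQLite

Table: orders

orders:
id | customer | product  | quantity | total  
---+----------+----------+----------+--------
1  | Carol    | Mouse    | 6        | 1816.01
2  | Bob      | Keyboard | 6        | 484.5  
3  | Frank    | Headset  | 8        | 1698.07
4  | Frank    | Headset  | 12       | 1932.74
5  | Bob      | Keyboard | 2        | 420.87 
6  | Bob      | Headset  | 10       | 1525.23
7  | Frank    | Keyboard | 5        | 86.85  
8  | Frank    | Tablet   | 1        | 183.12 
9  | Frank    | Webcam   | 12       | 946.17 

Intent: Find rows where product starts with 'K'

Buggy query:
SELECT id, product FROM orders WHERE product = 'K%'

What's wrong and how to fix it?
Bug: Wildcards only work with LIKE; '=' treats '%' as a literal character

Fix: Replace '=' with LIKE so 'K%' is treated as a pattern

Corrected query:
SELECT id, product FROM orders WHERE product LIKE 'K%'

Result:
id | product 
---+---------
2  | Keyboard
5  | Keyboard
7  | Keyboard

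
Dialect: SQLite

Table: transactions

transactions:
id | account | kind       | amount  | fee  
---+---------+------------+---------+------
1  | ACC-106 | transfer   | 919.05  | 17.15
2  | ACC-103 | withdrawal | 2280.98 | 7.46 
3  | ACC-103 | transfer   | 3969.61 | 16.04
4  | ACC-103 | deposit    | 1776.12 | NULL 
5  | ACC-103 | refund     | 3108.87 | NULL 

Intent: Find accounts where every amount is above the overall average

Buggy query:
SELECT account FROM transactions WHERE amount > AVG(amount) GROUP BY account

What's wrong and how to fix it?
Bug: WHERE evaluates per row before aggregation, so AVG() is unavailable

Fix: Compute the overall average in a scalar subquery and compare each group's MIN against it in HAVING

Corrected query:
SELECT account FROM transactions GROUP BY account HAVING MIN(amount) > (SELECT AVG(amount) FROM transactions)

Result:
(no rows)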